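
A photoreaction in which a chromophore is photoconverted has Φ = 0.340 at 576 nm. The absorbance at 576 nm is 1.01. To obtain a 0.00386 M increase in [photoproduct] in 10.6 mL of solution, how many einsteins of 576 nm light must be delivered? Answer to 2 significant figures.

Product: (0.00386 M)(0.0106 L) = 4.092×10⁻⁵ mol.
Photons that must be absorbed: 4.092×10⁻⁵ / 0.340 = 1.204×10⁻⁴ mol.
Fraction absorbed: 1 − 10^(−1.01) = 0.9023.
Incident photons needed: 1.204×10⁻⁴ / 0.9023 = 1.334×10⁻⁴ mol.

1.3×10⁻⁴ einstein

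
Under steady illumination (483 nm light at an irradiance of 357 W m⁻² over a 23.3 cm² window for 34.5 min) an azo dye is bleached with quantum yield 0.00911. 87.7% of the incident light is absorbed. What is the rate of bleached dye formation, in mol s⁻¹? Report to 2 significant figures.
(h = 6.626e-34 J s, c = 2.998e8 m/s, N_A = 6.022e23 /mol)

Photon energy at 483 nm: hc/λ = (6.626e-34)(2.998e8)/(483e-9) = 4.113e-19 J.
Energy delivered: (357 W m⁻²)(23.3e-4 m²)(2070 s) = 1722 J.
Photons incident: 1722 / 4.113e-19 = 4.187e21, i.e. 4.187e21/6.022e23 = 0.006953 mol.
Photons absorbed: 0.877 × 0.006953 = 0.006098 mol.
Product formed: 0.00911 × 0.006098 = 5.555e-5 mol.
Rate: 5.555e-5 / 2070 s = 2.7e-8 mol s⁻¹.

2.7e-8 mol s⁻¹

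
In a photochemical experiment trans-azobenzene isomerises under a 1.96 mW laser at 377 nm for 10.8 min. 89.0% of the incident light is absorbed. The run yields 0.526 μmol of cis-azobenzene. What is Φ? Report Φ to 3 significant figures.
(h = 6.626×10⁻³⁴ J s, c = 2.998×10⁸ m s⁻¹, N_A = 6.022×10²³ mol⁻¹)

Product: 0.526 μmol = 5.26×10⁻⁷ mol.
Photon energy at 377 nm: hc/λ = (6.626×10⁻³⁴)(2.998×10⁸)/(377×10⁻⁹) = 5.269×10⁻¹⁹ J.
Energy delivered: (1.96 mW)(648 s) = 1.270 J.
Photons incident: 1.270 / 5.269×10⁻¹⁹ = 2.410×10¹⁸, i.e. 2.410×10¹⁸/6.022×10²³ = 4.002×10⁻⁶ mol.
Photons absorbed: 0.890 × 4.002×10⁻⁶ = 3.562×10⁻⁶ mol.
Φ = 5.26×10⁻⁷ mol / 3.562×10⁻⁶ mol photons = 0.148.

Φ = 0.148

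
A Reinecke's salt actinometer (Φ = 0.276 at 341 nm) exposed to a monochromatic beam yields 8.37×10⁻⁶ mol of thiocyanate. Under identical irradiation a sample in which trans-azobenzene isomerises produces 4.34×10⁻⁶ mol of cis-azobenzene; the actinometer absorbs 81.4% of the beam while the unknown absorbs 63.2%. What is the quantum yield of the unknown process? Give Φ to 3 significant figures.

Photons absorbed by the actinometer: 8.37×10⁻⁶ / 0.276 = 3.033×10⁻⁵ mol.
Incident flux: 3.033×10⁻⁵ / 0.814 = 3.726×10⁻⁵ einstein.
Absorbed by unknown: 0.632 × 3.726×10⁻⁵ = 2.355×10⁻⁵ mol.
Φ(unknown) = 4.34×10⁻⁶ / 2.355×10⁻⁵ = 0.184.

Φ = 0.184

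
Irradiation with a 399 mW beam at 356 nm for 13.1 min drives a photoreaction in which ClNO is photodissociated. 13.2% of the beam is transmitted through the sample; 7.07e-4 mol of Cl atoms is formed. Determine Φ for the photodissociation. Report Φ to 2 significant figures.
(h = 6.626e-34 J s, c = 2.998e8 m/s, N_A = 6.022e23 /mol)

Photon energy at 356 nm: hc/λ = (6.626e-34)(2.998e8)/(356e-9) = 5.580e-19 J.
Energy delivered: (399 mW)(786 s) = 313.6 J.
Photons incident: 313.6 / 5.580e-19 = 5.620e20, i.e. 5.620e20/6.022e23 = 9.332e-4 mol.
Fraction absorbed: 1 − 13.2/100 = 0.8680.
Photons absorbed: 0.8680 × 9.332e-4 = 8.100e-4 mol.
Φ = 7.07e-4 mol / 8.100e-4 mol photons = 0.87.

Φ = 0.87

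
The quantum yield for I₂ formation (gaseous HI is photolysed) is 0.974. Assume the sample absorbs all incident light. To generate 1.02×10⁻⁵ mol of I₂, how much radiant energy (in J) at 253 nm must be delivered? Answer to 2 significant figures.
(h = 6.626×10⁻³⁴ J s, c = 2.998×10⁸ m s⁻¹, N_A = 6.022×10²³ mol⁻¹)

Photons that must be absorbed: 1.02×10⁻⁵ / 0.974 = 1.047×10⁻⁵ mol.
Photon energy: hc/λ = 7.852×10⁻¹⁹ J; per mole, 4.728×10⁵ J mol⁻¹.
Energy required: 1.047×10⁻⁵ × 4.728×10⁵ = 5.0 J.

5.0 J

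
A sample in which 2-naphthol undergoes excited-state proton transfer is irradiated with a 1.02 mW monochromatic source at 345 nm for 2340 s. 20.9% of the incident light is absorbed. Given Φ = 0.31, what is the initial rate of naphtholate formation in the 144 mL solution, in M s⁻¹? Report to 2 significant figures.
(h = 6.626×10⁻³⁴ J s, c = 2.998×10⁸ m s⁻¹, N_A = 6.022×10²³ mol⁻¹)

Photon energy at 345 nm: hc/λ = (6.626×10⁻³⁴)(2.998×10⁸)/(345×10⁻⁹) = 5.758×10⁻¹⁹ J.
Energy delivered: (1.02 mW)(2340 s) = 2.387 J.
Photons incident: 2.387 / 5.758×10⁻¹⁹ = 4.146×10¹⁸, i.e. 4.146×10¹⁸/6.022×10²³ = 6.885×10⁻⁶ mol.
Photons absorbed: 0.209 × 6.885×10⁻⁶ = 1.439×10⁻⁶ mol.
Product formed: 0.31 × 1.439×10⁻⁶ = 4.461×10⁻⁷ mol.
Rate: 4.461×10⁻⁷ mol / (2340 s × 0.144 L) = 1.3×10⁻⁹ M s⁻¹.

1.3×10⁻⁹ M s⁻¹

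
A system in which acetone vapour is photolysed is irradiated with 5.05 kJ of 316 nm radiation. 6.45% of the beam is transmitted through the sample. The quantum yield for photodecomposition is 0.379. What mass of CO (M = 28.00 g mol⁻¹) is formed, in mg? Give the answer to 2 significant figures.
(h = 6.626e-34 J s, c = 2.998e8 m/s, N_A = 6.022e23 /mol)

130 mg

Photon energy at 316 nm: hc/λ = (6.626e-34)(2.998e8)/(316e-9) = 6.286e-19 J.
Incident energy: 5.05 kJ = 5050 J.
Photons incident: 5050 / 6.286e-19 = 8.034e21, i.e. 8.034e21/6.022e23 = 0.01334 mol.
Fraction absorbed: 1 − 6.45/100 = 0.9355.
Photons absorbed: 0.9355 × 0.01334 = 0.01248 mol.
Product: Φ × n_abs = 0.379 × 0.01248 = 0.004730 mol.
Mass: 0.004730 × 28.00 = 0.1324 g = 130 mg.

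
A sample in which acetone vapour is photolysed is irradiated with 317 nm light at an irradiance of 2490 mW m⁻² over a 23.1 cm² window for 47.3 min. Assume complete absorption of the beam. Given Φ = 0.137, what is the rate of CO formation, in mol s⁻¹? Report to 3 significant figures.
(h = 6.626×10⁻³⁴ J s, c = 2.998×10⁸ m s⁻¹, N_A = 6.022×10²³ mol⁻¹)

Photon energy at 317 nm: hc/λ = (6.626×10⁻³⁴)(2.998×10⁸)/(317×10⁻⁹) = 6.266×10⁻¹⁹ J.
Energy delivered: (2490 mW m⁻²)(23.1×10⁻⁴ m²)(2838 s) = 16.32 J.
Photons incident: 16.32 / 6.266×10⁻¹⁹ = 2.605×10¹⁹, i.e. 2.605×10¹⁹/6.022×10²³ = 4.326×10⁻⁵ mol.
Product formed: 0.137 × 4.326×10⁻⁵ = 5.927×10⁻⁶ mol.
Rate: 5.927×10⁻⁶ / 2838 s = 2.09×10⁻⁹ mol s⁻¹.

2.09×10⁻⁹ mol s⁻¹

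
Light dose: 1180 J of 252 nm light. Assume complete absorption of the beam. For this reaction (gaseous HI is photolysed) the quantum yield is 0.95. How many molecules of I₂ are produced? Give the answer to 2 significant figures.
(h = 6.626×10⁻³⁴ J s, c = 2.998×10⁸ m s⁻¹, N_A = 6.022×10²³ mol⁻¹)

Photon energy at 252 nm: hc/λ = (6.626×10⁻³⁴)(2.998×10⁸)/(252×10⁻⁹) = 7.883×10⁻¹⁹ J.
Photons incident: 1180 / 7.883×10⁻¹⁹ = 1.497×10²¹, i.e. 1.497×10²¹/6.022×10²³ = 0.002486 mol.
Product: Φ × n_abs = 0.95 × 0.002486 = 0.002362 mol.
As a count: 0.002362 × 6.022×10²³ = 1.4×10²¹.

1.4×10²¹ molecules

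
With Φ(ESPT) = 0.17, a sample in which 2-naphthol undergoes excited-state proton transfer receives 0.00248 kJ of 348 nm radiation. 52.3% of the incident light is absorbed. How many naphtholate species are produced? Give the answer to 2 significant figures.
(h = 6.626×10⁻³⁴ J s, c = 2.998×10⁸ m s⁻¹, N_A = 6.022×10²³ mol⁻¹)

Photon energy at 348 nm: hc/λ = (6.626×10⁻³⁴)(2.998×10⁸)/(348×10⁻⁹) = 5.708×10⁻¹⁹ J.
Incident energy: 0.00248 kJ = 2.48 J.
Photons incident: 2.48 / 5.708×10⁻¹⁹ = 4.345×10¹⁸, i.e. 4.345×10¹⁸/6.022×10²³ = 7.215×10⁻⁶ mol.
Photons absorbed: 0.523 × 7.215×10⁻⁶ = 3.773×10⁻⁶ mol.
Product: Φ × n_abs = 0.17 × 3.773×10⁻⁶ = 6.414×10⁻⁷ mol.
As a count: 6.414×10⁻⁷ × 6.022×10²³ = 3.9×10¹⁷.

3.9×10¹⁷ species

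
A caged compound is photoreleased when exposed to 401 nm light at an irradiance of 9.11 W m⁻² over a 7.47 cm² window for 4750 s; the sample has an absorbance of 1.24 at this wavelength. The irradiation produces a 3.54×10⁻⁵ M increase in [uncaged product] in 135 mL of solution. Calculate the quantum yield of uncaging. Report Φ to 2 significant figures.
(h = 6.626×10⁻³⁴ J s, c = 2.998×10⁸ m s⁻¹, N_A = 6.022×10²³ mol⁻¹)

Φ = 0.047

Product: (3.54×10⁻⁵ M)(0.135 L) = 4.779×10⁻⁶ mol.
Photon energy at 401 nm: hc/λ = (6.626×10⁻³⁴)(2.998×10⁸)/(401×10⁻⁹) = 4.954×10⁻¹⁹ J.
Energy delivered: (9.11 W m⁻²)(7.47×10⁻⁴ m²)(4750 s) = 32.32 J.
Photons incident: 32.32 / 4.954×10⁻¹⁹ = 6.524×10¹⁹, i.e. 6.524×10¹⁹/6.022×10²³ = 1.083×10⁻⁴ mol.
Fraction absorbed: 1 − 10^(−1.24) = 0.9425.
Photons absorbed: 0.9425 × 1.083×10⁻⁴ = 1.021×10⁻⁴ mol.
Φ = 4.779×10⁻⁶ mol / 1.021×10⁻⁴ mol photons = 0.047.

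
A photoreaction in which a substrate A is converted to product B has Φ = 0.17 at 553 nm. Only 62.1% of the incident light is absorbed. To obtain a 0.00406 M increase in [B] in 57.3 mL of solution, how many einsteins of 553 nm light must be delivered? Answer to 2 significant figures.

0.0022 einstein

Product: (0.00406 M)(0.0573 L) = 2.326e-4 mol.
Photons that must be absorbed: 2.326e-4 / 0.17 = 0.001368 mol.
Incident photons needed: 0.001368 / 0.621 = 0.002203 mol.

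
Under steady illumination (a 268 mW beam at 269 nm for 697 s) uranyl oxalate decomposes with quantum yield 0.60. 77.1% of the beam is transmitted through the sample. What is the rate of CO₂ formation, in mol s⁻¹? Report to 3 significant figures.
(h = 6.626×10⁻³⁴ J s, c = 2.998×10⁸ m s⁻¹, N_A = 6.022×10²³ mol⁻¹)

Photon energy at 269 nm: hc/λ = (6.626×10⁻³⁴)(2.998×10⁸)/(269×10⁻⁹) = 7.385×10⁻¹⁹ J.
Energy delivered: (268 mW)(697 s) = 186.8 J.
Photons incident: 186.8 / 7.385×10⁻¹⁹ = 2.529×10²⁰, i.e. 2.529×10²⁰/6.022×10²³ = 4.200×10⁻⁴ mol.
Fraction absorbed: 1 − 77.1/100 = 0.2290.
Photons absorbed: 0.2290 × 4.200×10⁻⁴ = 9.618×10⁻⁵ mol.
Product formed: 0.60 × 9.618×10⁻⁵ = 5.771×10⁻⁵ mol.
Rate: 5.771×10⁻⁵ / 697 s = 8.28×10⁻⁸ mol s⁻¹.

8.28×10⁻⁸ mol s⁻¹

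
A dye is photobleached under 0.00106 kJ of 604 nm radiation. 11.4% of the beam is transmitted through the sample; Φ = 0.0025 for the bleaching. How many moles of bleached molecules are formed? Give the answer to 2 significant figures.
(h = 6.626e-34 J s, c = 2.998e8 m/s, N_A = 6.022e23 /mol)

1.2e-8 mol

Photon energy at 604 nm: hc/λ = (6.626e-34)(2.998e8)/(604e-9) = 3.289e-19 J.
Incident energy: 0.00106 kJ = 1.06 J.
Photons incident: 1.06 / 3.289e-19 = 3.223e18, i.e. 3.223e18/6.022e23 = 5.352e-6 mol.
Fraction absorbed: 1 − 11.4/100 = 0.8860.
Photons absorbed: 0.8860 × 5.352e-6 = 4.742e-6 mol.
Product: Φ × n_abs = 0.0025 × 4.742e-6 = 1.186e-8 mol.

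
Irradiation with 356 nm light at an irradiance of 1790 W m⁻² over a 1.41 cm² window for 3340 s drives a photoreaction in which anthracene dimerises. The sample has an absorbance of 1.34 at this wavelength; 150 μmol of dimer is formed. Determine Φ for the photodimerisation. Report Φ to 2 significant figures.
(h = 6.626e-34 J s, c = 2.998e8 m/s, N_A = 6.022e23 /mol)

Product: 150 μmol = 1.50e-4 mol.
Photon energy at 356 nm: hc/λ = (6.626e-34)(2.998e8)/(356e-9) = 5.580e-19 J.
Energy delivered: (1790 W m⁻²)(1.41e-4 m²)(3340 s) = 843.0 J.
Photons incident: 843.0 / 5.580e-19 = 1.511e21, i.e. 1.511e21/6.022e23 = 0.002509 mol.
Fraction absorbed: 1 − 10^(−1.34) = 0.9543.
Photons absorbed: 0.9543 × 0.002509 = 0.002394 mol.
Φ = 1.50e-4 mol / 0.002394 mol photons = 0.063.

Φ = 0.063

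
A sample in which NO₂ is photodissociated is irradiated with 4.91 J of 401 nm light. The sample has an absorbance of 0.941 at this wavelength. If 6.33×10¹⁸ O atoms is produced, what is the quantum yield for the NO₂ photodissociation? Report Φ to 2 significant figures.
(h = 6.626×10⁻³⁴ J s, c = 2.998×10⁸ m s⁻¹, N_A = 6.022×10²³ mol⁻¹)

Φ = 0.72

Product: 6.33×10¹⁸ / 6.022×10²³ = 1.051×10⁻⁵ mol.
Photon energy at 401 nm: hc/λ = (6.626×10⁻³⁴)(2.998×10⁸)/(401×10⁻⁹) = 4.954×10⁻¹⁹ J.
Photons incident: 4.91 / 4.954×10⁻¹⁹ = 9.911×10¹⁸, i.e. 9.911×10¹⁸/6.022×10²³ = 1.646×10⁻⁵ mol.
Fraction absorbed: 1 − 10^(−0.941) = 0.8854.
Photons absorbed: 0.8854 × 1.646×10⁻⁵ = 1.457×10⁻⁵ mol.
Φ = 1.051×10⁻⁵ mol / 1.457×10⁻⁵ mol photons = 0.72.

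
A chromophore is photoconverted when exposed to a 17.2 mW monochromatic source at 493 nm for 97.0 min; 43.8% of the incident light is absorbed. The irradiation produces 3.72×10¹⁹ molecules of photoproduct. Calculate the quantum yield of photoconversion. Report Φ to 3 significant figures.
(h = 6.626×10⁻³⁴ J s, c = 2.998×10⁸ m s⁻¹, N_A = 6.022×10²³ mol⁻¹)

Φ = 0.342

Product: 3.72×10¹⁹ / 6.022×10²³ = 6.177×10⁻⁵ mol.
Photon energy at 493 nm: hc/λ = (6.626×10⁻³⁴)(2.998×10⁸)/(493×10⁻⁹) = 4.029×10⁻¹⁹ J.
Energy delivered: (17.2 mW)(5820 s) = 100.1 J.
Photons incident: 100.1 / 4.029×10⁻¹⁹ = 2.484×10²⁰, i.e. 2.484×10²⁰/6.022×10²³ = 4.125×10⁻⁴ mol.
Photons absorbed: 0.438 × 4.125×10⁻⁴ = 1.807×10⁻⁴ mol.
Φ = 6.177×10⁻⁵ mol / 1.807×10⁻⁴ mol photons = 0.342.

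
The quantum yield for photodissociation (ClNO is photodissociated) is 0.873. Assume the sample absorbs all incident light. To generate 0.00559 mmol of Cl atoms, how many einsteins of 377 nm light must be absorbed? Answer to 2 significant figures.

Product: 0.00559 mmol = 5.59×10⁻⁶ mol.
Photons that must be absorbed: 5.59×10⁻⁶ / 0.873 = 6.403×10⁻⁶ mol.

6.4×10⁻⁶ einstein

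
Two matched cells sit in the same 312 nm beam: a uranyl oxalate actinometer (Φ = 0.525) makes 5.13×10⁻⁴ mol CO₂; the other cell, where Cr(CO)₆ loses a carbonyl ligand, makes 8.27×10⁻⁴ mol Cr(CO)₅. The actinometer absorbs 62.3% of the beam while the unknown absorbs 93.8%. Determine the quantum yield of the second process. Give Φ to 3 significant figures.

Photons absorbed by the actinometer: 5.13×10⁻⁴ / 0.525 = 9.771×10⁻⁴ mol.
Incident flux: 9.771×10⁻⁴ / 0.623 = 0.001568 einstein.
Absorbed by unknown: 0.938 × 0.001568 = 0.001471 mol.
Φ(unknown) = 8.27×10⁻⁴ / 0.001471 = 0.562.

Φ = 0.562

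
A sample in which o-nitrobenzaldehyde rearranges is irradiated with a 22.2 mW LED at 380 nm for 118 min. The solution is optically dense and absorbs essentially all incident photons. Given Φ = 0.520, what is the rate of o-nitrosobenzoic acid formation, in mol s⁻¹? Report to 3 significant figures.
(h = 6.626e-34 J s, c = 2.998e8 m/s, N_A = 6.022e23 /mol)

3.67e-8 mol s⁻¹

Photon energy at 380 nm: hc/λ = (6.626e-34)(2.998e8)/(380e-9) = 5.228e-19 J.
Energy delivered: (22.2 mW)(7080 s) = 157.2 J.
Photons incident: 157.2 / 5.228e-19 = 3.007e20, i.e. 3.007e20/6.022e23 = 4.993e-4 mol.
Product formed: 0.520 × 4.993e-4 = 2.596e-4 mol.
Rate: 2.596e-4 / 7080 s = 3.67e-8 mol s⁻¹.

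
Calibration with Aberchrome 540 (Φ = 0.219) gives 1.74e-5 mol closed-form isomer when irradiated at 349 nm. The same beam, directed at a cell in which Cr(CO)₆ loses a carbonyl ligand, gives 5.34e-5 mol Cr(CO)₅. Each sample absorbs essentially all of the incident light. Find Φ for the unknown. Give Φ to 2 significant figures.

Φ = 0.67

Photons absorbed by the actinometer: 1.74e-5 / 0.219 = 7.945e-5 mol.
Φ(unknown) = 5.34e-5 / 7.945e-5 = 0.67.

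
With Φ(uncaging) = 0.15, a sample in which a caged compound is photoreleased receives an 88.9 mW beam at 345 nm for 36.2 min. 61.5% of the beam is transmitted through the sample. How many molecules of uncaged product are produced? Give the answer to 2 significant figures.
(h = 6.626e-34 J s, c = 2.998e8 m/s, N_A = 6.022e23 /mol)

1.9e19 molecules

Photon energy at 345 nm: hc/λ = (6.626e-34)(2.998e8)/(345e-9) = 5.758e-19 J.
Energy delivered: (88.9 mW)(2172 s) = 193.1 J.
Photons incident: 193.1 / 5.758e-19 = 3.354e20, i.e. 3.354e20/6.022e23 = 5.570e-4 mol.
Fraction absorbed: 1 − 61.5/100 = 0.3850.
Photons absorbed: 0.3850 × 5.570e-4 = 2.144e-4 mol.
Product: Φ × n_abs = 0.15 × 2.144e-4 = 3.216e-5 mol.
As a count: 3.216e-5 × 6.022e23 = 1.9e19.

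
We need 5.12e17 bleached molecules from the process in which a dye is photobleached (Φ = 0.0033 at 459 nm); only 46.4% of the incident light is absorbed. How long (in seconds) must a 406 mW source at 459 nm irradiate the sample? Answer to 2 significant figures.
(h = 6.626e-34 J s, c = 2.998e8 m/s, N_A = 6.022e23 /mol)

Product: 5.12e17 / 6.022e23 = 8.502e-7 mol.
Photons that must be absorbed: 8.502e-7 / 0.0033 = 2.576e-4 mol.
Incident photons needed: 2.576e-4 / 0.464 = 5.552e-4 mol.
Photon energy: hc/λ = 4.328e-19 J; per mole, 2.606e5 J mol⁻¹.
Energy required: 5.552e-4 × 2.606e5 = 144.7 J.
Time: 144.7 J / 0.406 W = 360 s.

t ≈ 360 s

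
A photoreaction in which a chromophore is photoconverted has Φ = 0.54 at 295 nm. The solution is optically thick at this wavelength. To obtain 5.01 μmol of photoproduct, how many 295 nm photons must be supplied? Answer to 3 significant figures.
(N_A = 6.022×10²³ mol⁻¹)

5.59×10¹⁸ photons

Product: 5.01 μmol = 5.01×10⁻⁶ mol.
Photons that must be absorbed: 5.01×10⁻⁶ / 0.54 = 9.278×10⁻⁶ mol.
Photon count: 9.278×10⁻⁶ × 6.022×10²³ = 5.59×10¹⁸.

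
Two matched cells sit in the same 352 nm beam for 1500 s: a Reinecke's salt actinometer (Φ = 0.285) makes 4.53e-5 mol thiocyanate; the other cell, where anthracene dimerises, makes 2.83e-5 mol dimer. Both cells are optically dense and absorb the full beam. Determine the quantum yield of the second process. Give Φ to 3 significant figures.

Photons absorbed by the actinometer: 4.53e-5 / 0.285 = 1.589e-4 mol.
Φ(unknown) = 2.83e-5 / 1.589e-4 = 0.178.

Φ = 0.178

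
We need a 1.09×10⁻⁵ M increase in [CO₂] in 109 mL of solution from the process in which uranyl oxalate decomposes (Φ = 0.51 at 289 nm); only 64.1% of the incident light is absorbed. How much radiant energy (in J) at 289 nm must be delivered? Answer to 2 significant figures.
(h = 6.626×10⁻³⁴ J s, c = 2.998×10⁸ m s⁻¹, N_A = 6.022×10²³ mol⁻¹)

Product: (1.09×10⁻⁵ M)(0.109 L) = 1.188×10⁻⁶ mol.
Photons that must be absorbed: 1.188×10⁻⁶ / 0.51 = 2.329×10⁻⁶ mol.
Incident photons needed: 2.329×10⁻⁶ / 0.641 = 3.633×10⁻⁶ mol.
Photon energy: hc/λ = 6.874×10⁻¹⁹ J; per mole, 4.140×10⁵ J mol⁻¹.
Energy required: 3.633×10⁻⁶ × 4.140×10⁵ = 1.5 J.

1.5 J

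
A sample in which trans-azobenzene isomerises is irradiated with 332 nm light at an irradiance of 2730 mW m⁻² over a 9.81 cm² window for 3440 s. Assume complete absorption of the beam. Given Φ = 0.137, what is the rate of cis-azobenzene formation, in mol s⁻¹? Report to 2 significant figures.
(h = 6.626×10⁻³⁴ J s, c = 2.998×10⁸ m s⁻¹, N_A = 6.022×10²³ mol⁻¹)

Photon energy at 332 nm: hc/λ = (6.626×10⁻³⁴)(2.998×10⁸)/(332×10⁻⁹) = 5.983×10⁻¹⁹ J.
Energy delivered: (2730 mW m⁻²)(9.81×10⁻⁴ m²)(3440 s) = 9.213 J.
Photons incident: 9.213 / 5.983×10⁻¹⁹ = 1.540×10¹⁹, i.e. 1.540×10¹⁹/6.022×10²³ = 2.557×10⁻⁵ mol.
Product formed: 0.137 × 2.557×10⁻⁵ = 3.503×10⁻⁶ mol.
Rate: 3.503×10⁻⁶ / 3440 s = 1.0×10⁻⁹ mol s⁻¹.

1.0×10⁻⁹ mol s⁻¹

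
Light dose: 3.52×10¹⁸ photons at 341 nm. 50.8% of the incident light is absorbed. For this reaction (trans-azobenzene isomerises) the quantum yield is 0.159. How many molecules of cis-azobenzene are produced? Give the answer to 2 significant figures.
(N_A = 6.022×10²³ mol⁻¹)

Moles of photons: 3.52×10¹⁸ / 6.022×10²³ = 5.845×10⁻⁶ mol.
Photons absorbed: 0.508 × 5.845×10⁻⁶ = 2.969×10⁻⁶ mol.
Product: Φ × n_abs = 0.159 × 2.969×10⁻⁶ = 4.721×10⁻⁷ mol.
As a count: 4.721×10⁻⁷ × 6.022×10²³ = 2.8×10¹⁷.

2.8×10¹⁷ molecules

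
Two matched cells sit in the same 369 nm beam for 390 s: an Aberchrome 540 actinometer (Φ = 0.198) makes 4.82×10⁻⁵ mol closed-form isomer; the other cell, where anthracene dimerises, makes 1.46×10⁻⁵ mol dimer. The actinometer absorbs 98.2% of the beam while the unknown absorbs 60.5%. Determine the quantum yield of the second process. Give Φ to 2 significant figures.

Photons absorbed by the actinometer: 4.82×10⁻⁵ / 0.198 = 2.434×10⁻⁴ mol.
Incident flux: 2.434×10⁻⁴ / 0.982 = 2.479×10⁻⁴ einstein.
Absorbed by unknown: 0.605 × 2.479×10⁻⁴ = 1.500×10⁻⁴ mol.
Φ(unknown) = 1.46×10⁻⁵ / 1.500×10⁻⁴ = 0.097.

Φ = 0.097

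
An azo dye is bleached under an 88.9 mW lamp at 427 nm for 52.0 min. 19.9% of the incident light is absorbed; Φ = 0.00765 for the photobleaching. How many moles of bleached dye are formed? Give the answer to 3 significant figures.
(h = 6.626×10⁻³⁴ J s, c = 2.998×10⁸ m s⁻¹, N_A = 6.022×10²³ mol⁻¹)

1.51×10⁻⁶ mol

Photon energy at 427 nm: hc/λ = (6.626×10⁻³⁴)(2.998×10⁸)/(427×10⁻⁹) = 4.652×10⁻¹⁹ J.
Energy delivered: (88.9 mW)(3120 s) = 277.4 J.
Photons incident: 277.4 / 4.652×10⁻¹⁹ = 5.963×10²⁰, i.e. 5.963×10²⁰/6.022×10²³ = 9.902×10⁻⁴ mol.
Photons absorbed: 0.199 × 9.902×10⁻⁴ = 1.970×10⁻⁴ mol.
Product: Φ × n_abs = 0.00765 × 1.970×10⁻⁴ = 1.507×10⁻⁶ mol.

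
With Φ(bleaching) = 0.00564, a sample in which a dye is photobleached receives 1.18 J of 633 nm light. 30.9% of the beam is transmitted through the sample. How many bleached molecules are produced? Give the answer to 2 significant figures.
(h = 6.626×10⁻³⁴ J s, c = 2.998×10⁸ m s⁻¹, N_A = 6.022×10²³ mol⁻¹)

1.5×10¹⁶ bleached molecules

Photon energy at 633 nm: hc/λ = (6.626×10⁻³⁴)(2.998×10⁸)/(633×10⁻⁹) = 3.138×10⁻¹⁹ J.
Photons incident: 1.18 / 3.138×10⁻¹⁹ = 3.760×10¹⁸, i.e. 3.760×10¹⁸/6.022×10²³ = 6.244×10⁻⁶ mol.
Fraction absorbed: 1 − 30.9/100 = 0.6910.
Photons absorbed: 0.6910 × 6.244×10⁻⁶ = 4.315×10⁻⁶ mol.
Product: Φ × n_abs = 0.00564 × 4.315×10⁻⁶ = 2.434×10⁻⁸ mol.
As a count: 2.434×10⁻⁸ × 6.022×10²³ = 1.5×10¹⁶.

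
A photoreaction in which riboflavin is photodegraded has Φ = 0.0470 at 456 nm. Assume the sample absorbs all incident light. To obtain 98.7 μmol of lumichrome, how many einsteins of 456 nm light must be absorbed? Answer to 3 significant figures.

Product: 98.7 μmol = 9.87×10⁻⁵ mol.
Photons that must be absorbed: 9.87×10⁻⁵ / 0.0470 = 0.002100 mol.

0.00210 einstein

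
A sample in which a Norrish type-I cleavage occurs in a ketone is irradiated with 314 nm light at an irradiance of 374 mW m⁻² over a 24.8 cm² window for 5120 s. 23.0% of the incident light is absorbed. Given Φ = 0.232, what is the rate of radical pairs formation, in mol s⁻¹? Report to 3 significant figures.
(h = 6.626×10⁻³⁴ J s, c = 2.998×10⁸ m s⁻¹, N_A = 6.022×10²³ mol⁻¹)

1.30×10⁻¹⁰ mol s⁻¹

Photon energy at 314 nm: hc/λ = (6.626×10⁻³⁴)(2.998×10⁸)/(314×10⁻⁹) = 6.326×10⁻¹⁹ J.
Energy delivered: (374 mW m⁻²)(24.8×10⁻⁴ m²)(5120 s) = 4.749 J.
Photons incident: 4.749 / 6.326×10⁻¹⁹ = 7.507×10¹⁸, i.e. 7.507×10¹⁸/6.022×10²³ = 1.247×10⁻⁵ mol.
Photons absorbed: 0.230 × 1.247×10⁻⁵ = 2.868×10⁻⁶ mol.
Product formed: 0.232 × 2.868×10⁻⁶ = 6.654×10⁻⁷ mol.
Rate: 6.654×10⁻⁷ / 5120 s = 1.30×10⁻¹⁰ mol s⁻¹.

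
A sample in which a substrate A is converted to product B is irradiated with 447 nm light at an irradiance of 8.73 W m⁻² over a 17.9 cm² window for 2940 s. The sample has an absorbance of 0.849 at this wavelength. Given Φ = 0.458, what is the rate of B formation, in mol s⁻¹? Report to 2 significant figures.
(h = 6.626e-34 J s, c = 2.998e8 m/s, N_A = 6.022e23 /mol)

Photon energy at 447 nm: hc/λ = (6.626e-34)(2.998e8)/(447e-9) = 4.444e-19 J.
Energy delivered: (8.73 W m⁻²)(17.9e-4 m²)(2940 s) = 45.94 J.
Photons incident: 45.94 / 4.444e-19 = 1.034e20, i.e. 1.034e20/6.022e23 = 1.717e-4 mol.
Fraction absorbed: 1 − 10^(−0.849) = 0.8584.
Photons absorbed: 0.8584 × 1.717e-4 = 1.474e-4 mol.
Product formed: 0.458 × 1.474e-4 = 6.751e-5 mol.
Rate: 6.751e-5 / 2940 s = 2.3e-8 mol s⁻¹.

2.3e-8 mol s⁻¹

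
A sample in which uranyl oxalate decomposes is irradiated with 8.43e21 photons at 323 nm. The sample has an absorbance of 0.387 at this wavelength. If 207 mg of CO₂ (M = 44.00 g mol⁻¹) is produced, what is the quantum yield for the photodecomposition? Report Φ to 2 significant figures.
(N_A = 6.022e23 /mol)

Φ = 0.57

Product: 207 mg / 44.00 g mol⁻¹ = 0.004705 mol.
Moles of photons: 8.43e21 / 6.022e23 = 0.01400 mol.
Fraction absorbed: 1 − 10^(−0.387) = 0.5898.
Photons absorbed: 0.5898 × 0.01400 = 0.008257 mol.
Φ = 0.004705 mol / 0.008257 mol photons = 0.57.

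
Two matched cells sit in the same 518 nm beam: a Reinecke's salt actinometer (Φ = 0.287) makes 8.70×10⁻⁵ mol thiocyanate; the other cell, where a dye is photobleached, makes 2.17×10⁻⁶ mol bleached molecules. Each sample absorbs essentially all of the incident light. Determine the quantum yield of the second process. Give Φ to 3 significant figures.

Photons absorbed by the actinometer: 8.70×10⁻⁵ / 0.287 = 3.031×10⁻⁴ mol.
Φ(unknown) = 2.17×10⁻⁶ / 3.031×10⁻⁴ = 0.00716.

Φ = 0.00716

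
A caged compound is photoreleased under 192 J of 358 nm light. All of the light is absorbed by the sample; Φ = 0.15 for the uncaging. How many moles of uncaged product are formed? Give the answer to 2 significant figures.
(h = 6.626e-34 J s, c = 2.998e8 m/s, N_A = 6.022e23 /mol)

8.6e-5 mol

Photon energy at 358 nm: hc/λ = (6.626e-34)(2.998e8)/(358e-9) = 5.549e-19 J.
Photons incident: 192 / 5.549e-19 = 3.460e20, i.e. 3.460e20/6.022e23 = 5.746e-4 mol.
Product: Φ × n_abs = 0.15 × 5.746e-4 = 8.619e-5 mol.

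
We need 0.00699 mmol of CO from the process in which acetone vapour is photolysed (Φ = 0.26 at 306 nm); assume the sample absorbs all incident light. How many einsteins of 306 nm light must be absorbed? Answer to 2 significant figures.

Product: 0.00699 mmol = 6.99×10⁻⁶ mol.
Photons that must be absorbed: 6.99×10⁻⁶ / 0.26 = 2.688×10⁻⁵ mol.

2.7×10⁻⁵ einstein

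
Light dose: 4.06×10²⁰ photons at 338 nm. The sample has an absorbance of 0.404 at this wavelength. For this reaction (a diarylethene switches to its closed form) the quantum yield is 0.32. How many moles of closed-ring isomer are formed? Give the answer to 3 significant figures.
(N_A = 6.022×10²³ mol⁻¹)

1.31×10⁻⁴ mol

Moles of photons: 4.06×10²⁰ / 6.022×10²³ = 6.742×10⁻⁴ mol.
Fraction absorbed: 1 − 10^(−0.404) = 0.6055.
Photons absorbed: 0.6055 × 6.742×10⁻⁴ = 4.082×10⁻⁴ mol.
Product: Φ × n_abs = 0.32 × 4.082×10⁻⁴ = 1.306×10⁻⁴ mol.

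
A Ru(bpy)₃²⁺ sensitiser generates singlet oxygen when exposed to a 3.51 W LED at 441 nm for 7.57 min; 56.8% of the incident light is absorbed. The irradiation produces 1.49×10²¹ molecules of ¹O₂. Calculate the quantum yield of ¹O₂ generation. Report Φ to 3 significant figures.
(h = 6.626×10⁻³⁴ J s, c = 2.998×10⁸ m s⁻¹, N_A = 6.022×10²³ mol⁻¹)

Product: 1.49×10²¹ / 6.022×10²³ = 0.002474 mol.
Photon energy at 441 nm: hc/λ = (6.626×10⁻³⁴)(2.998×10⁸)/(441×10⁻⁹) = 4.504×10⁻¹⁹ J.
Energy delivered: (3.51 W)(454.2 s) = 1594 J.
Photons incident: 1594 / 4.504×10⁻¹⁹ = 3.539×10²¹, i.e. 3.539×10²¹/6.022×10²³ = 0.005877 mol.
Photons absorbed: 0.568 × 0.005877 = 0.003338 mol.
Φ = 0.002474 mol / 0.003338 mol photons = 0.741.

Φ = 0.741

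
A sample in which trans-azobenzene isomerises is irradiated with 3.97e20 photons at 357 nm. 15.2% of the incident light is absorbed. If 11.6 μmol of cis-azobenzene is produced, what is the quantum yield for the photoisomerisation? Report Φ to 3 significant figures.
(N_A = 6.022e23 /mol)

Product: 11.6 μmol = 1.16e-5 mol.
Moles of photons: 3.97e20 / 6.022e23 = 6.592e-4 mol.
Photons absorbed: 0.152 × 6.592e-4 = 1.002e-4 mol.
Φ = 1.16e-5 mol / 1.002e-4 mol photons = 0.116.

Φ = 0.116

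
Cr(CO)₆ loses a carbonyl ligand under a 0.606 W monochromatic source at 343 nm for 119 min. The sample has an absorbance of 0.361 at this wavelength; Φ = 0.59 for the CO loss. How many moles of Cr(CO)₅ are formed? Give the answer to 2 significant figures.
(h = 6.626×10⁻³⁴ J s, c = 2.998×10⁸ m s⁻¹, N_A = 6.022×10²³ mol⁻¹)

Photon energy at 343 nm: hc/λ = (6.626×10⁻³⁴)(2.998×10⁸)/(343×10⁻⁹) = 5.791×10⁻¹⁹ J.
Energy delivered: (0.606 W)(7140 s) = 4327 J.
Photons incident: 4327 / 5.791×10⁻¹⁹ = 7.472×10²¹, i.e. 7.472×10²¹/6.022×10²³ = 0.01241 mol.
Fraction absorbed: 1 − 10^(−0.361) = 0.5645.
Photons absorbed: 0.5645 × 0.01241 = 0.007005 mol.
Product: Φ × n_abs = 0.59 × 0.007005 = 0.004133 mol.

0.0041 mol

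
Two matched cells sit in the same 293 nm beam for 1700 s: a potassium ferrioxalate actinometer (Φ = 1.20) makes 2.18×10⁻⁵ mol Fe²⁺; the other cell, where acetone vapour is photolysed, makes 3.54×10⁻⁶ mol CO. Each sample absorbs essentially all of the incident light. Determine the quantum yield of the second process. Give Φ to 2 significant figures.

Φ = 0.19

Photons absorbed by the actinometer: 2.18×10⁻⁵ / 1.20 = 1.817×10⁻⁵ mol.
Φ(unknown) = 3.54×10⁻⁶ / 1.817×10⁻⁵ = 0.19.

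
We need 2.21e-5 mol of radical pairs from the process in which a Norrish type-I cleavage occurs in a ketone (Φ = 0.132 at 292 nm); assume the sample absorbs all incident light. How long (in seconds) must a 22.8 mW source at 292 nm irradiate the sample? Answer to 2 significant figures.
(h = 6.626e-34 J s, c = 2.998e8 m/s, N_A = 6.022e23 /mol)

Photons that must be absorbed: 2.21e-5 / 0.132 = 1.674e-4 mol.
Photon energy: hc/λ = 6.803e-19 J; per mole, 4.097e5 J mol⁻¹.
Energy required: 1.674e-4 × 4.097e5 = 68.58 J.
Time: 68.58 J / 0.0228 W = 3000 s.

t ≈ 3000 s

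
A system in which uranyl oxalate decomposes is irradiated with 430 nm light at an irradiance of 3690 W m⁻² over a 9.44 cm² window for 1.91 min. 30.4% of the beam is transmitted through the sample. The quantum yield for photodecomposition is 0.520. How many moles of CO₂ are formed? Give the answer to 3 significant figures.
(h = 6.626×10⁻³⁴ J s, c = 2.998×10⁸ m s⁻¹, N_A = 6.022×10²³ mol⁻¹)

Photon energy at 430 nm: hc/λ = (6.626×10⁻³⁴)(2.998×10⁸)/(430×10⁻⁹) = 4.620×10⁻¹⁹ J.
Energy delivered: (3690 W m⁻²)(9.44×10⁻⁴ m²)(114.6 s) = 399.2 J.
Photons incident: 399.2 / 4.620×10⁻¹⁹ = 8.641×10²⁰, i.e. 8.641×10²⁰/6.022×10²³ = 0.001435 mol.
Fraction absorbed: 1 − 30.4/100 = 0.6960.
Photons absorbed: 0.6960 × 0.001435 = 9.988×10⁻⁴ mol.
Product: Φ × n_abs = 0.520 × 9.988×10⁻⁴ = 5.194×10⁻⁴ mol.

5.19×10⁻⁴ mol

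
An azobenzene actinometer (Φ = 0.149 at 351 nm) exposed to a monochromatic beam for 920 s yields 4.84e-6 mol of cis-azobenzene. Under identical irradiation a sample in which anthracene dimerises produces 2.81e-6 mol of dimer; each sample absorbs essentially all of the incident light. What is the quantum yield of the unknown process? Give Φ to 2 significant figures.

Φ = 0.087

Photons absorbed by the actinometer: 4.84e-6 / 0.149 = 3.248e-5 mol.
Φ(unknown) = 2.81e-6 / 3.248e-5 = 0.087.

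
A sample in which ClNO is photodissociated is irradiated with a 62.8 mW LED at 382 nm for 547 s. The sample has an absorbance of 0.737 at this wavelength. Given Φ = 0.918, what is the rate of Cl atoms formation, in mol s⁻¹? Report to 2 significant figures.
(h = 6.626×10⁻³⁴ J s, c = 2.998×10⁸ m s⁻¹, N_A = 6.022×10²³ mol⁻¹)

Photon energy at 382 nm: hc/λ = (6.626×10⁻³⁴)(2.998×10⁸)/(382×10⁻⁹) = 5.200×10⁻¹⁹ J.
Energy delivered: (62.8 mW)(547 s) = 34.35 J.
Photons incident: 34.35 / 5.200×10⁻¹⁹ = 6.606×10¹⁹, i.e. 6.606×10¹⁹/6.022×10²³ = 1.097×10⁻⁴ mol.
Fraction absorbed: 1 − 10^(−0.737) = 0.8168.
Photons absorbed: 0.8168 × 1.097×10⁻⁴ = 8.960×10⁻⁵ mol.
Product formed: 0.918 × 8.960×10⁻⁵ = 8.225×10⁻⁵ mol.
Rate: 8.225×10⁻⁵ / 547 s = 1.5×10⁻⁷ mol s⁻¹.

1.5×10⁻⁷ mol s⁻¹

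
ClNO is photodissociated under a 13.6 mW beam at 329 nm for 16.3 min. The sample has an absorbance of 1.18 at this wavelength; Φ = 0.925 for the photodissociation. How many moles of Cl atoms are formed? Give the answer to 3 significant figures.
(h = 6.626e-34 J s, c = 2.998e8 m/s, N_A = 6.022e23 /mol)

3.16e-5 mol

Photon energy at 329 nm: hc/λ = (6.626e-34)(2.998e8)/(329e-9) = 6.038e-19 J.
Energy delivered: (13.6 mW)(978 s) = 13.30 J.
Photons incident: 13.30 / 6.038e-19 = 2.203e19, i.e. 2.203e19/6.022e23 = 3.658e-5 mol.
Fraction absorbed: 1 − 10^(−1.18) = 0.9339.
Photons absorbed: 0.9339 × 3.658e-5 = 3.416e-5 mol.
Product: Φ × n_abs = 0.925 × 3.416e-5 = 3.160e-5 mol.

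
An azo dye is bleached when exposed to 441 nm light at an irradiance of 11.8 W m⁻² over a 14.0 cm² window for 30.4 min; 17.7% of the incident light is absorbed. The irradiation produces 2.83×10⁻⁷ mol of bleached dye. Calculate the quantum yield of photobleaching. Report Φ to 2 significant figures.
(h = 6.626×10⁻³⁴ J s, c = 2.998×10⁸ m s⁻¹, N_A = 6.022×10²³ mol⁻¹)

Photon energy at 441 nm: hc/λ = (6.626×10⁻³⁴)(2.998×10⁸)/(441×10⁻⁹) = 4.504×10⁻¹⁹ J.
Energy delivered: (11.8 W m⁻²)(14.0×10⁻⁴ m²)(1824 s) = 30.13 J.
Photons incident: 30.13 / 4.504×10⁻¹⁹ = 6.690×10¹⁹, i.e. 6.690×10¹⁹/6.022×10²³ = 1.111×10⁻⁴ mol.
Photons absorbed: 0.177 × 1.111×10⁻⁴ = 1.966×10⁻⁵ mol.
Φ = 2.83×10⁻⁷ mol / 1.966×10⁻⁵ mol photons = 0.014.

Φ = 0.014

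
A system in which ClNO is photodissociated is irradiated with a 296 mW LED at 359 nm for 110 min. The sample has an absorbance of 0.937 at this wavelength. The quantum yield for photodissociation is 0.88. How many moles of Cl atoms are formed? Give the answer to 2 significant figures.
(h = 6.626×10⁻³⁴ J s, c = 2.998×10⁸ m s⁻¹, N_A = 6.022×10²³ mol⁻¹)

0.0046 mol

Photon energy at 359 nm: hc/λ = (6.626×10⁻³⁴)(2.998×10⁸)/(359×10⁻⁹) = 5.533×10⁻¹⁹ J.
Energy delivered: (296 mW)(6600 s) = 1954 J.
Photons incident: 1954 / 5.533×10⁻¹⁹ = 3.532×10²¹, i.e. 3.532×10²¹/6.022×10²³ = 0.005865 mol.
Fraction absorbed: 1 − 10^(−0.937) = 0.8844.
Photons absorbed: 0.8844 × 0.005865 = 0.005187 mol.
Product: Φ × n_abs = 0.88 × 0.005187 = 0.004565 mol.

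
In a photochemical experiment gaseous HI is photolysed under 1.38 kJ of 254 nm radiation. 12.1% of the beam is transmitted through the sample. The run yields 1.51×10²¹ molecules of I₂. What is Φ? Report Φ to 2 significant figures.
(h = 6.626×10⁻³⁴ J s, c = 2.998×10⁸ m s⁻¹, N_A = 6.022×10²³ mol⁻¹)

Φ = 0.97

Product: 1.51×10²¹ / 6.022×10²³ = 0.002507 mol.
Photon energy at 254 nm: hc/λ = (6.626×10⁻³⁴)(2.998×10⁸)/(254×10⁻⁹) = 7.821×10⁻¹⁹ J.
Incident energy: 1.38 kJ = 1380 J.
Photons incident: 1380 / 7.821×10⁻¹⁹ = 1.764×10²¹, i.e. 1.764×10²¹/6.022×10²³ = 0.002929 mol.
Fraction absorbed: 1 − 12.1/100 = 0.8790.
Photons absorbed: 0.8790 × 0.002929 = 0.002575 mol.
Φ = 0.002507 mol / 0.002575 mol photons = 0.97.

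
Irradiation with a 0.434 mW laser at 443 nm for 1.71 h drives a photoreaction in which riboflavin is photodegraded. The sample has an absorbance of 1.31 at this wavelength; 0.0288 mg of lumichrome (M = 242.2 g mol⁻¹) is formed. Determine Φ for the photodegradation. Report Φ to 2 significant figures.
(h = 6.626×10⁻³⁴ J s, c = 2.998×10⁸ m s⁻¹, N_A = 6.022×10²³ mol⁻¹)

Φ = 0.013

Product: 0.0288 mg / 242.2 g mol⁻¹ = 1.189×10⁻⁷ mol.
Photon energy at 443 nm: hc/λ = (6.626×10⁻³⁴)(2.998×10⁸)/(443×10⁻⁹) = 4.484×10⁻¹⁹ J.
Energy delivered: (0.434 mW)(6156 s) = 2.672 J.
Photons incident: 2.672 / 4.484×10⁻¹⁹ = 5.959×10¹⁸, i.e. 5.959×10¹⁸/6.022×10²³ = 9.895×10⁻⁶ mol.
Fraction absorbed: 1 − 10^(−1.31) = 0.9510.
Photons absorbed: 0.9510 × 9.895×10⁻⁶ = 9.410×10⁻⁶ mol.
Φ = 1.189×10⁻⁷ mol / 9.410×10⁻⁶ mol photons = 0.013.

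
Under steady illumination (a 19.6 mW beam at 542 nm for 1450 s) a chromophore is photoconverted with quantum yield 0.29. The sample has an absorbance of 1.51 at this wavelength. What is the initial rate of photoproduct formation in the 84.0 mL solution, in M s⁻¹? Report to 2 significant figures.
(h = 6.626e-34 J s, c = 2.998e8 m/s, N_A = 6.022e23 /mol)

3.0e-7 M s⁻¹

Photon energy at 542 nm: hc/λ = (6.626e-34)(2.998e8)/(542e-9) = 3.665e-19 J.
Energy delivered: (19.6 mW)(1450 s) = 28.42 J.
Photons incident: 28.42 / 3.665e-19 = 7.754e19, i.e. 7.754e19/6.022e23 = 1.288e-4 mol.
Fraction absorbed: 1 − 10^(−1.51) = 0.9691.
Photons absorbed: 0.9691 × 1.288e-4 = 1.248e-4 mol.
Product formed: 0.29 × 1.248e-4 = 3.619e-5 mol.
Rate: 3.619e-5 mol / (1450 s × 0.084 L) = 3.0e-7 M s⁻¹.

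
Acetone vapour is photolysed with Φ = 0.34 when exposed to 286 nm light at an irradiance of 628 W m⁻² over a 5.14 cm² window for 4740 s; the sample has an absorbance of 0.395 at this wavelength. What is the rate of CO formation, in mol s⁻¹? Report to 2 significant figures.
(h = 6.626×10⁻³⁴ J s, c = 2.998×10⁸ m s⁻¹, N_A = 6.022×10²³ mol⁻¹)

Photon energy at 286 nm: hc/λ = (6.626×10⁻³⁴)(2.998×10⁸)/(286×10⁻⁹) = 6.946×10⁻¹⁹ J.
Energy delivered: (628 W m⁻²)(5.14×10⁻⁴ m²)(4740 s) = 1530 J.
Photons incident: 1530 / 6.946×10⁻¹⁹ = 2.203×10²¹, i.e. 2.203×10²¹/6.022×10²³ = 0.003658 mol.
Fraction absorbed: 1 − 10^(−0.395) = 0.5973.
Photons absorbed: 0.5973 × 0.003658 = 0.002185 mol.
Product formed: 0.34 × 0.002185 = 7.429×10⁻⁴ mol.
Rate: 7.429×10⁻⁴ / 4740 s = 1.6×10⁻⁷ mol s⁻¹.

1.6×10⁻⁷ mol s⁻¹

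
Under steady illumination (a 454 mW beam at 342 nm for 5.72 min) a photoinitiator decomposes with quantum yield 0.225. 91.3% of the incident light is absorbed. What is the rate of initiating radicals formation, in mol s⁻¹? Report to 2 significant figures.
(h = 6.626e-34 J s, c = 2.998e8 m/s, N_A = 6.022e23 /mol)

Photon energy at 342 nm: hc/λ = (6.626e-34)(2.998e8)/(342e-9) = 5.808e-19 J.
Energy delivered: (454 mW)(343.2 s) = 155.8 J.
Photons incident: 155.8 / 5.808e-19 = 2.683e20, i.e. 2.683e20/6.022e23 = 4.455e-4 mol.
Photons absorbed: 0.913 × 4.455e-4 = 4.067e-4 mol.
Product formed: 0.225 × 4.067e-4 = 9.151e-5 mol.
Rate: 9.151e-5 / 343.2 s = 2.7e-7 mol s⁻¹.

2.7e-7 mol s⁻¹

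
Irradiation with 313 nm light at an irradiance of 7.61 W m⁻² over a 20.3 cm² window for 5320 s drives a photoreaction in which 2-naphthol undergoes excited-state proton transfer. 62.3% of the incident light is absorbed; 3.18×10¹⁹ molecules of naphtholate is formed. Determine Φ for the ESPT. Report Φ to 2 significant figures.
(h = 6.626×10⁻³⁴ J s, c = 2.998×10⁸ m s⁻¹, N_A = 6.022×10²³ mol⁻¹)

Product: 3.18×10¹⁹ / 6.022×10²³ = 5.281×10⁻⁵ mol.
Photon energy at 313 nm: hc/λ = (6.626×10⁻³⁴)(2.998×10⁸)/(313×10⁻⁹) = 6.347×10⁻¹⁹ J.
Energy delivered: (7.61 W m⁻²)(20.3×10⁻⁴ m²)(5320 s) = 82.18 J.
Photons incident: 82.18 / 6.347×10⁻¹⁹ = 1.295×10²⁰, i.e. 1.295×10²⁰/6.022×10²³ = 2.150×10⁻⁴ mol.
Photons absorbed: 0.623 × 2.150×10⁻⁴ = 1.339×10⁻⁴ mol.
Φ = 5.281×10⁻⁵ mol / 1.339×10⁻⁴ mol photons = 0.39.

Φ = 0.39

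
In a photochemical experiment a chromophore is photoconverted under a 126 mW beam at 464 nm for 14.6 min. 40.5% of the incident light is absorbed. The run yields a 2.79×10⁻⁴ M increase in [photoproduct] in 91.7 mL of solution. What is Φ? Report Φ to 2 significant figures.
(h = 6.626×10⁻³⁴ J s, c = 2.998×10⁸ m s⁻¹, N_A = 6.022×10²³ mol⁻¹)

Φ = 0.15

Product: (2.79×10⁻⁴ M)(0.0917 L) = 2.558×10⁻⁵ mol.
Photon energy at 464 nm: hc/λ = (6.626×10⁻³⁴)(2.998×10⁸)/(464×10⁻⁹) = 4.281×10⁻¹⁹ J.
Energy delivered: (126 mW)(876 s) = 110.4 J.
Photons incident: 110.4 / 4.281×10⁻¹⁹ = 2.579×10²⁰, i.e. 2.579×10²⁰/6.022×10²³ = 4.283×10⁻⁴ mol.
Photons absorbed: 0.405 × 4.283×10⁻⁴ = 1.735×10⁻⁴ mol.
Φ = 2.558×10⁻⁵ mol / 1.735×10⁻⁴ mol photons = 0.15.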